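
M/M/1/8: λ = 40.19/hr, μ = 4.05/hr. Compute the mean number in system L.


ρ = 40.19/4.05 = 9.9235
L = ρ[1 − (K+1)ρ^K + Kρ^(K+1)] / [(1−ρ)(1−ρ^(K+1))]
Numerator: 9.9235·(1 − 9·94038103.900484 + 8·933183060.681593) = 65684566703.380692
Denominator: (-8.9235)·(-933183059.681593) = 8327218710.343896
L = 65684566703.380692/8327218710.343896 = 7.8879

Final: 7.8879


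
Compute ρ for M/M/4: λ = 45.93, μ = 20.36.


ρ = λ/(cμ) = 45.93/(4·20.36) = 45.93/81.44 = 0.5640

Final: 0.5640


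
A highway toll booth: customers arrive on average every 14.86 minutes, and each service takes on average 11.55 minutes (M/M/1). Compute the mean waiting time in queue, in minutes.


λ = 60/14.86 = 4.0377 /hr
μ = 60/11.55 = 5.1948 /hr
ρ = λ/μ = 4.0377/5.1948 = 0.7773
Wq = ρ/(μ−λ) = 0.7773/(5.1948−4.0377) = 0.67171 hr
In minutes: 0.67171·60 = 40.303 min

Final: 40.303 min


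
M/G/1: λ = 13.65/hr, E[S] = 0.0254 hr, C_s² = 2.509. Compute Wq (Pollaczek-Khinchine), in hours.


ρ = λ·E[S] = 13.65·0.0254 = 0.3467
E[S²] = E[S]²(1+C_s²) = 0.0254²·(1+2.509) = 0.002264
Wq = λ·E[S²]/(2(1−ρ)) = 13.65·0.002264/(2·0.6533) = 0.02365 hr

Final: 0.02365 hr


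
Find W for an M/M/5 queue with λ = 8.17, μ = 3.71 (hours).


a = 2.2022; ρ = 0.4404; P₀ = 0.109195
Lq = P₀·a^c·ρ/(c!(1−ρ)²) = 0.06629
Wq = Lq/λ = 0.06629/8.17 = 0.008114 hr
W = Wq + 1/μ = 0.008114 + 0.26954 = 0.27766 hr

Final: 0.27766 hr


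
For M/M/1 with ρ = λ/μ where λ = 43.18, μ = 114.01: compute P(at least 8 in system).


ρ = 43.18/114.01 = 0.3787
P(N ≥ n) = ρ^n = 0.3787^8 = 0.0004234

Final: 0.0004234


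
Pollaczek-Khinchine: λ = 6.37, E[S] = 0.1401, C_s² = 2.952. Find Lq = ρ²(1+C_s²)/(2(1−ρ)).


ρ = λ·E[S] = 6.37·0.1401 = 0.8924
Lq = ρ²(1+C_s²)/(2(1−ρ)) = 0.7964·(1+2.952)/(2·0.1076)
= 0.7964·3.9520/0.2151 = 14.63117

Final: 14.63117


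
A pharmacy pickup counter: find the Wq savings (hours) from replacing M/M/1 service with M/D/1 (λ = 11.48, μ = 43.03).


ρ = 11.48/43.03 = 0.2668
Wq(M/M/1) = ρ/(μ−λ) = 0.2668/31.55 = 0.008456 hr
Wq(M/D/1) = ρ/(2(μ−λ)) = 0.004228 hr
Savings = 0.008456 − 0.004228 = 0.004228 hr

Final: 0.004228 hr


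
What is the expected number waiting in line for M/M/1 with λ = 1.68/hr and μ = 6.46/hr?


ρ = 1.68/6.46 = 0.2601
Lq = ρ²/(1−ρ) = 0.06763/0.7399 = 0.09140

Final: 0.09140


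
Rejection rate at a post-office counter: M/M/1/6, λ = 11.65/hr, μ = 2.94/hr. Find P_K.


ρ = λ/μ = 11.65/2.94 = 3.9626
P_K = (1−ρ)ρ^K/(1−ρ^(K+1)) = (-2.9626·3871.431414)/(1 − 15340.876180)
= -11469.444766/-15339.876180 = 0.747688

Final: 0.747688


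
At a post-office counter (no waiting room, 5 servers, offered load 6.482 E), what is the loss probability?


B(c,a) = (a^c/c!) / Σ_{k=0}^{c} a^k/k!
a^5/5! = 95.359483
Σ terms (k=0..5): 1.00000 + 6.48200 + 21.00816 + 45.39164 + 73.55715 + 95.35948 = 242.798425
B = 95.359483/242.798425 = 0.392752

Final: 0.392752


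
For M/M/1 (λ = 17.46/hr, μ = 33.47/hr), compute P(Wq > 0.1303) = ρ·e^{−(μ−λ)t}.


ρ = 17.46/33.47 = 0.5217
P(Wq > t) = ρ·e^{−(μ−λ)t} = 0.5217·e^{−2.0861}
= 0.5217·0.124170 = 0.064775

Final: 0.064775


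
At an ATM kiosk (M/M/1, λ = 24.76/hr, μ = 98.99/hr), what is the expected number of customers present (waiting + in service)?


ρ = λ/μ = 24.76/98.99 = 0.2501
L = ρ/(1−ρ) = 0.2501/(1 − 0.2501) = 0.2501/0.7499 = 0.3336

Final: 0.3336


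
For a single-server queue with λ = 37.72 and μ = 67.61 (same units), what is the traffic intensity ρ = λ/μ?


ρ = λ/μ = 37.72/67.61 = 0.5579

Final: 0.5579


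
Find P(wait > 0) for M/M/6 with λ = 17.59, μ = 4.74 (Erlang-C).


a = λ/μ = 3.7110; ρ = a/6 = 0.6185
P₀ = 0.023047 (from M/M/c formula)
C(c,a) = [a^c/(c!(1−ρ))]·P₀ = [2611.71021/(720·0.3815)]·0.023047
= 9.50807·0.023047 = 0.219135

Final: 0.219135


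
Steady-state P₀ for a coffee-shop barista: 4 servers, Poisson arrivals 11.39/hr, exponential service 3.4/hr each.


a = λ/μ = 11.39/3.4 = 3.3500; ρ = a/c = 0.8375
Σ_{k=0}^{3} a^k/k! (terms k=0..3) = 1.00000 + 3.35000 + 5.61125 + 6.26590 = 16.22715
Tail: a^4/(4!(1−ρ)) = 125.94451/(24·0.1625) = 32.29346
P₀ = 1/(16.22715 + 32.29346) = 1/48.52061 = 0.020610

Final: 0.020610


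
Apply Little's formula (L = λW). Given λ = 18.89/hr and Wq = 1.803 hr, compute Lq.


Lq = λWq = 18.89·1.803 = 34.0587

Final: 34.0587


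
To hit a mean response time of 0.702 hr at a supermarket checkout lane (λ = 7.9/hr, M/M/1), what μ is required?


W = 1/(μ−λ) ⇒ μ − λ = 1/W = 1/0.702 = 1.4245
μ = λ + 1/W = 7.9 + 1.4245 = 9.3245 per hr

Final: 9.3245 /hr


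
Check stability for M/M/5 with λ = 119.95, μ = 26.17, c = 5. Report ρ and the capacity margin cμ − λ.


Total capacity cμ = 5·26.17 = 130.85/hr
ρ = λ/(cμ) = 119.95/130.85 = 0.9167
Stable ⇔ ρ < 1: YES
Spare capacity = cμ − λ = 130.85 − 119.95 = 10.90/hr

Final: ρ = 0.9167; stable; margin = 10.90/hr


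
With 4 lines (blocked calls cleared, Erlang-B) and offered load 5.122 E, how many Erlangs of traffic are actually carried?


B(4,5.122) = 0.407859 (Erlang-B)
Carried load = a(1 − B) = 5.122·(1 − 0.407859) = 5.122·0.592141 = 3.0329 E

Final: 3.0329 Erlangs


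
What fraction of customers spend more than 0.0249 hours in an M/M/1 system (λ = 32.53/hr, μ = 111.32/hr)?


W ~ Exponential(μ−λ) for M/M/1.
μ − λ = 111.32 − 32.53 = 78.7900
P(W > t) = e^{−(μ−λ)t} = e^{−1.9619} = 0.140595

Final: 0.140595


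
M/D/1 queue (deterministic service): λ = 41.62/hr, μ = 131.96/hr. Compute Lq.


ρ = 41.62/131.96 = 0.3154
M/D/1: Lq = ρ²/(2(1−ρ)) = 0.09948/(2·0.6846) = 0.07265

Final: 0.07265


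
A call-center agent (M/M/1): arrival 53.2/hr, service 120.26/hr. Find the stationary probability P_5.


ρ = 53.2/120.26 = 0.4424
P_n = (1−ρ)·ρ^n = (1 − 0.4424)·0.4424^5 = 0.5576·0.016942 = 0.009447

Final: 0.009447


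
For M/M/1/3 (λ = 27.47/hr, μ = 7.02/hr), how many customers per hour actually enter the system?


ρ = 3.9131; P_K = (1−ρ)ρ^3/(1−ρ^4) = 0.747637
λ_eff = λ(1 − P_K) = 27.47·(1 − 0.747637) = 27.47·0.252363 = 6.9324 /hr

Final: 6.9324 /hr


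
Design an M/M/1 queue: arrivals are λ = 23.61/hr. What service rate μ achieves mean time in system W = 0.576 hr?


W = 1/(μ−λ) ⇒ μ − λ = 1/W = 1/0.576 = 1.7361
μ = λ + 1/W = 23.61 + 1.7361 = 25.3461 per hr

Final: 25.3461 /hr


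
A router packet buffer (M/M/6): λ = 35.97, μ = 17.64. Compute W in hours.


a = 2.0391; ρ = 0.3399; P₀ = 0.129927
Lq = P₀·a^c·ρ/(c!(1−ρ)²) = 0.01012
Wq = Lq/λ = 0.01012/35.97 = 0.0002812 hr
W = Wq + 1/μ = 0.0002812 + 0.05669 = 0.05697 hr

Final: 0.05697 hr


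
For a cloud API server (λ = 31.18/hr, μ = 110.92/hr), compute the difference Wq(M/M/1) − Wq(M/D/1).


ρ = 31.18/110.92 = 0.2811
Wq(M/M/1) = ρ/(μ−λ) = 0.2811/79.74 = 0.003525 hr
Wq(M/D/1) = ρ/(2(μ−λ)) = 0.001763 hr
Savings = 0.003525 − 0.001763 = 0.001763 hr

Final: 0.001763 hr


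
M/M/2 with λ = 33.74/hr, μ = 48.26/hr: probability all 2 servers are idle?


a = λ/μ = 33.74/48.26 = 0.6991; ρ = a/c = 0.3496
Σ_{k=0}^{1} a^k/k! (terms k=0..1) = 1.00000 + 0.69913 = 1.69913
Tail: a^2/(2!(1−ρ)) = 0.48878/(2·0.6504) = 0.37573
P₀ = 1/(1.69913 + 0.37573) = 1/2.07486 = 0.481959

Final: 0.481959


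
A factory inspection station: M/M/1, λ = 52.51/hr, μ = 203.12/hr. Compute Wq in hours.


ρ = 52.51/203.12 = 0.2585
Wq = ρ/(μ−λ) = 0.2585/(203.12 − 52.51) = 0.2585/150.61 = 0.001716 hr

Final: 0.001716 hr


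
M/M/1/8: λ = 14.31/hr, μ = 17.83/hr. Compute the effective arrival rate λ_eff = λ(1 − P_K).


ρ = 0.8026; P_K = (1−ρ)ρ^8/(1−ρ^9) = 0.039434
λ_eff = λ(1 − P_K) = 14.31·(1 − 0.039434) = 14.31·0.960566 = 13.7457 /hr

Final: 13.7457 /hr


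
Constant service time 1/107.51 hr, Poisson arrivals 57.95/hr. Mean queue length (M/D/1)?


ρ = 57.95/107.51 = 0.5390
M/D/1: Lq = ρ²/(2(1−ρ)) = 0.2905/(2·0.4610) = 0.31514

Final: 0.31514


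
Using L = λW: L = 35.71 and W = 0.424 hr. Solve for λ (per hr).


λ = L/W = 35.71/0.424 = 84.2217 /hr

Final: 84.2217 /hr


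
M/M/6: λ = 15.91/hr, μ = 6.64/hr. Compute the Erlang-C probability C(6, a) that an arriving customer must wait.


a = λ/μ = 2.3961; ρ = a/6 = 0.3993
P₀ = 0.090674 (from M/M/c formula)
C(c,a) = [a^c/(c!(1−ρ))]·P₀ = [189.23985/(720·0.6007)]·0.090674
= 0.43758·0.090674 = 0.039677

Final: 0.039677


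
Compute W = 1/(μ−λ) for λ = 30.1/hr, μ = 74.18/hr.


W = 1/(μ−λ) = 1/(74.18 − 30.1) = 1/44.08 = 0.02269 hr

Final: 0.02269 hr


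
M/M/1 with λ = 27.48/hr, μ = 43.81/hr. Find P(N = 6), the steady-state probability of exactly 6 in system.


ρ = 27.48/43.81 = 0.6273
P_n = (1−ρ)·ρ^n = (1 − 0.6273)·0.6273^6 = 0.3727·0.060906 = 0.022703

Final: 0.022703


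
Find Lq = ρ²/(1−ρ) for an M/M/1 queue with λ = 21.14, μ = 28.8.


ρ = 21.14/28.8 = 0.7340
Lq = ρ²/(1−ρ) = 0.5388/0.2660 = 2.0258

Final: 2.0258


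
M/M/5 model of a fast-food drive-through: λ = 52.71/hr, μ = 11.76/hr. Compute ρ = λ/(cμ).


ρ = λ/(cμ) = 52.71/(5·11.76) = 52.71/58.80 = 0.8964

Final: 0.8964


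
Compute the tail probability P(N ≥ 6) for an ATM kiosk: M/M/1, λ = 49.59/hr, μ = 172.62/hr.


ρ = 49.59/172.62 = 0.2873
P(N ≥ n) = ρ^n = 0.2873^6 = 0.0005621

Final: 0.0005621


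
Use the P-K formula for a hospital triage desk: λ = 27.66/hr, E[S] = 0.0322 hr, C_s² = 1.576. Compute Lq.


ρ = λ·E[S] = 27.66·0.0322 = 0.8907
Lq = ρ²(1+C_s²)/(2(1−ρ)) = 0.7933·(1+1.576)/(2·0.1093)
= 0.7933·2.5760/0.2187 = 9.34375

Final: 9.34375


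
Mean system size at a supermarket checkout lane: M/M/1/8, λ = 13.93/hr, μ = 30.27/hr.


ρ = 13.93/30.27 = 0.4602
L = ρ[1 − (K+1)ρ^K + Kρ^(K+1)] / [(1−ρ)(1−ρ^(K+1))]
Numerator: 0.4602·(1 − 9·0.002011 + 8·0.0009257) = 0.455269
Denominator: (0.5398)·(0.999074) = 0.539309
L = 0.455269/0.539309 = 0.8442

Final: 0.8442


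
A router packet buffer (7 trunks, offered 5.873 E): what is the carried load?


B(7,5.873) = 0.176782 (Erlang-B)
Carried load = a(1 − B) = 5.873·(1 − 0.176782) = 5.873·0.823218 = 4.8348 E

Final: 4.8348 Erlangs


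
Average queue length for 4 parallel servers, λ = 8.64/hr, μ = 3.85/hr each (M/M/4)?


a = λ/μ = 2.2442; ρ = a/4 = 0.5610
P₀ = 0.099468
Lq = P₀·a^c·ρ / (c!·(1−ρ)²) = 0.099468·25.36367·0.5610/(24·0.19269)
= 0.30607

Final: 0.30607


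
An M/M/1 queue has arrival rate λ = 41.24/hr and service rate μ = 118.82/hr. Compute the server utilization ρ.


ρ = λ/μ = 41.24/118.82 = 0.3471

Final: 0.3471


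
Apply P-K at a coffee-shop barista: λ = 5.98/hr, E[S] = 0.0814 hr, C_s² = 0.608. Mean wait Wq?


ρ = λ·E[S] = 5.98·0.0814 = 0.4868
E[S²] = E[S]²(1+C_s²) = 0.0814²·(1+0.608) = 0.010655
Wq = λ·E[S²]/(2(1−ρ)) = 5.98·0.010655/(2·0.5132) = 0.06207 hr

Final: 0.06207 hr


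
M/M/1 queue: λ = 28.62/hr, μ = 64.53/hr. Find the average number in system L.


ρ = λ/μ = 28.62/64.53 = 0.4435
L = ρ/(1−ρ) = 0.4435/(1 − 0.4435) = 0.4435/0.5565 = 0.7970

Final: 0.7970


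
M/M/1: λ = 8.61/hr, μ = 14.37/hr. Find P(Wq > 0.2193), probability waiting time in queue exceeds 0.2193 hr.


ρ = 8.61/14.37 = 0.5992
P(Wq > t) = ρ·e^{−(μ−λ)t} = 0.5992·e^{−1.2632}
= 0.5992·0.282757 = 0.169418

Final: 0.169418


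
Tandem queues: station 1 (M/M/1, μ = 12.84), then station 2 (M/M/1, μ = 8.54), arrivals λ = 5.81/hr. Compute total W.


Each node sees arrival rate λ = 5.81/hr (tandem ⇒ throughput preserved).
W₁ = 1/(μ₁−λ) = 1/(12.84−5.81) = 0.14225 hr
W₂ = 1/(μ₂−λ) = 1/(8.54−5.81) = 0.36630 hr
W_total = W₁ + W₂ = 0.14225 + 0.36630 = 0.50855 hr

Final: 0.50855 hr


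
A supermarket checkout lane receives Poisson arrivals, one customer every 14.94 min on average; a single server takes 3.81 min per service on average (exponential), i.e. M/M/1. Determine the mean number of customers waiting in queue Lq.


λ = 60/14.94 = 4.0161 /hr
μ = 60/3.81 = 15.7480 /hr
ρ = λ/μ = 4.0161/15.7480 = 0.2550
Lq = ρ²/(1−ρ) = 0.06504/0.7450 = 0.08730

Final: 0.08730


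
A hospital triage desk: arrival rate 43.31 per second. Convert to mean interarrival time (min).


Mean interarrival time = 1/λ = 1/43.31 second = 0.02309 second
In minutes: 0.02309 × 0.0166667 = 0.0003848 min

Final: 0.0003848 min


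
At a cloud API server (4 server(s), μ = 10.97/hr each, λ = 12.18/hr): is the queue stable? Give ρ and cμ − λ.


Total capacity cμ = 4·10.97 = 43.88/hr
ρ = λ/(cμ) = 12.18/43.88 = 0.2776
Stable ⇔ ρ < 1: YES
Spare capacity = cμ − λ = 43.88 − 12.18 = 31.70/hr

Final: ρ = 0.2776; stable; margin = 31.70/hr


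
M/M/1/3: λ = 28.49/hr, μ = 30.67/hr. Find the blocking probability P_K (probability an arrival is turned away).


ρ = λ/μ = 28.49/30.67 = 0.9289
P_K = (1−ρ)ρ^K/(1−ρ^(K+1)) = (0.07108·0.801560)/(1 − 0.744586)
= 0.056974/0.255414 = 0.223066

Final: 0.223066


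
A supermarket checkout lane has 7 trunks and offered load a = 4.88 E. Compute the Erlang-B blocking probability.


B(c,a) = (a^c/c!) / Σ_{k=0}^{c} a^k/k!
a^7/7! = 13.077003
Σ terms (k=0..7): 1.00000 + 4.88000 + 11.90720 + 19.36905 + 23.63024 + 23.06311 + 18.75800 + 13.07700 = 115.684589
B = 13.077003/115.684589 = 0.113040

Final: 0.113040


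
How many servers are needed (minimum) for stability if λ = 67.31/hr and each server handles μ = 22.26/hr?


Stability requires cμ > λ ⇔ c > λ/μ.
λ/μ = 67.31/22.26 = 3.0238
Minimum integer c = ⌊3.0238⌋ + 1 = 4
Check: 4·22.26 = 89.04 > 67.31, while 3·22.26 = 66.78 ≤ 67.31

Final: 4 servers


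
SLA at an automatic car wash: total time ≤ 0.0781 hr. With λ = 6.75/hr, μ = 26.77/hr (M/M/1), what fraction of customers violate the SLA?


W ~ Exponential(μ−λ) for M/M/1.
μ − λ = 26.77 − 6.75 = 20.0200
P(W > t) = e^{−(μ−λ)t} = e^{−1.5636} = 0.209389

Final: 0.209389


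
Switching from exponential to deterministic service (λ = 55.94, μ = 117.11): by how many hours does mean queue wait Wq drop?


ρ = 55.94/117.11 = 0.4777
Wq(M/M/1) = ρ/(μ−λ) = 0.4777/61.17 = 0.007809 hr
Wq(M/D/1) = ρ/(2(μ−λ)) = 0.003904 hr
Savings = 0.007809 − 0.003904 = 0.003904 hr

Final: 0.003904 hr


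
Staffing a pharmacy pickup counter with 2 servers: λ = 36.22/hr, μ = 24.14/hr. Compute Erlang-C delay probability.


a = λ/μ = 1.5004; ρ = a/2 = 0.7502
P₀ = 0.142722 (from M/M/c formula)
C(c,a) = [a^c/(c!(1−ρ))]·P₀ = [2.25124/(2·0.2498)]·0.142722
= 4.50622·0.142722 = 0.643136

Final: 0.643136


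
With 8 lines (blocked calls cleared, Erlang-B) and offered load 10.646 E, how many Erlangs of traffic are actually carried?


B(8,10.646) = 0.367560 (Erlang-B)
Carried load = a(1 − B) = 10.646·(1 − 0.367560) = 10.646·0.632440 = 6.7330 E

Final: 6.7330 Erlangs


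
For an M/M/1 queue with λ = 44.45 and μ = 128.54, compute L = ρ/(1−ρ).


ρ = λ/μ = 44.45/128.54 = 0.3458
L = ρ/(1−ρ) = 0.3458/(1 − 0.3458) = 0.3458/0.6542 = 0.5286

Final: 0.5286


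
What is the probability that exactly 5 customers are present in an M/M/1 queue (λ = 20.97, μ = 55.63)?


ρ = 20.97/55.63 = 0.3770
P_n = (1−ρ)·ρ^n = (1 − 0.3770)·0.3770^5 = 0.6230·0.007611 = 0.004742

Final: 0.004742


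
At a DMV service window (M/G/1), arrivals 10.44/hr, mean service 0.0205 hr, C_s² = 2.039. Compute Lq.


ρ = λ·E[S] = 10.44·0.0205 = 0.2140
Lq = ρ²(1+C_s²)/(2(1−ρ)) = 0.04580·(1+2.039)/(2·0.7860)
= 0.04580·3.0390/1.5720 = 0.08855

Final: 0.08855


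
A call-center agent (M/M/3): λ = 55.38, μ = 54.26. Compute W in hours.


a = 1.0206; ρ = 0.3402; P₀ = 0.355863
Lq = P₀·a^c·ρ/(c!(1−ρ)²) = 0.04928
Wq = Lq/λ = 0.04928/55.38 = 0.0008899 hr
W = Wq + 1/μ = 0.0008899 + 0.01843 = 0.01932 hr

Final: 0.01932 hr


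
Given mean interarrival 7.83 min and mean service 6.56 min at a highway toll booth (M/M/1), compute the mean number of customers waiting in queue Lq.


λ = 60/7.83 = 7.6628 /hr
μ = 60/6.56 = 9.1463 /hr
ρ = λ/μ = 7.6628/9.1463 = 0.8378
Lq = ρ²/(1−ρ) = 0.7019/0.1622 = 4.3276

Final: 4.3276


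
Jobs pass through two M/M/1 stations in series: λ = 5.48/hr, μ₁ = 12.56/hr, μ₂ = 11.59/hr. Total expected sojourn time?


Each node sees arrival rate λ = 5.48/hr (tandem ⇒ throughput preserved).
W₁ = 1/(μ₁−λ) = 1/(12.56−5.48) = 0.14124 hr
W₂ = 1/(μ₂−λ) = 1/(11.59−5.48) = 0.16367 hr
W_total = W₁ + W₂ = 0.14124 + 0.16367 = 0.30491 hr

Final: 0.30491 hr


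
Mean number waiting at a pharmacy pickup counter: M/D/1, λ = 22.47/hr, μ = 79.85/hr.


ρ = 22.47/79.85 = 0.2814
M/D/1: Lq = ρ²/(2(1−ρ)) = 0.07919/(2·0.7186) = 0.05510

Final: 0.05510


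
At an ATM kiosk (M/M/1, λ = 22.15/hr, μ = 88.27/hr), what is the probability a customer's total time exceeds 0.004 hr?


W ~ Exponential(μ−λ) for M/M/1.
μ − λ = 88.27 − 22.15 = 66.1200
P(W > t) = e^{−(μ−λ)t} = e^{−0.2645} = 0.767605

Final: 0.767605


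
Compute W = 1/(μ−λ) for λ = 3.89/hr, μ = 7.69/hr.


W = 1/(μ−λ) = 1/(7.69 − 3.89) = 1/3.80 = 0.2632 hr

Final: 0.2632 hr


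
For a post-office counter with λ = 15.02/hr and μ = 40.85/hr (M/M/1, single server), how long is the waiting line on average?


ρ = 15.02/40.85 = 0.3677
Lq = ρ²/(1−ρ) = 0.1352/0.6323 = 0.2138

Final: 0.2138


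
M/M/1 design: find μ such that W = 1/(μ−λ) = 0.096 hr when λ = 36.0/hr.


W = 1/(μ−λ) ⇒ μ − λ = 1/W = 1/0.096 = 10.4167
μ = λ + 1/W = 36.0 + 10.4167 = 46.4167 per hr

Final: 46.4167 /hr


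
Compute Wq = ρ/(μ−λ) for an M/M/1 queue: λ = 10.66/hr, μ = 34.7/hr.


ρ = 10.66/34.7 = 0.3072
Wq = ρ/(μ−λ) = 0.3072/(34.7 − 10.66) = 0.3072/24.04 = 0.01278 hr

Final: 0.01278 hr


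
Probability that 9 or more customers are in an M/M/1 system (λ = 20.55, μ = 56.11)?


ρ = 20.55/56.11 = 0.3662
P(N ≥ n) = ρ^n = 0.3662^9 = 0.0001186

Final: 0.0001186


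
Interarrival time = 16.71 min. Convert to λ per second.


λ = 1/(interarrival time) in consistent units.
1 second = 0.0166667 min, so λ = 0.0166667/16.71 = 0.0009974 per second

Final: 0.0009974 /sec


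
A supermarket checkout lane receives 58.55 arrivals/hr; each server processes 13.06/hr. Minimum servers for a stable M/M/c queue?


Stability requires cμ > λ ⇔ c > λ/μ.
λ/μ = 58.55/13.06 = 4.4832
Minimum integer c = ⌊4.4832⌋ + 1 = 5
Check: 5·13.06 = 65.30 > 58.55, while 4·13.06 = 52.24 ≤ 58.55

Final: 5 servers


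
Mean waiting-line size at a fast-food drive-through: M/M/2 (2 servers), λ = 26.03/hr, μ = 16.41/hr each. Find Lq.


a = λ/μ = 1.5862; ρ = a/2 = 0.7931
P₀ = 0.115378
Lq = P₀·a^c·ρ / (c!·(1−ρ)²) = 0.115378·2.51612·0.7931/(2·0.04280)
= 2.68966

Final: 2.68966


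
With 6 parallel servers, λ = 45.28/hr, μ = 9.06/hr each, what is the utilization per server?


ρ = λ/(cμ) = 45.28/(6·9.06) = 45.28/54.36 = 0.8330

Final: 0.8330


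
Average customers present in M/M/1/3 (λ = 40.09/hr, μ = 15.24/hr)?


ρ = 40.09/15.24 = 2.6306
L = ρ[1 − (K+1)ρ^K + Kρ^(K+1)] / [(1−ρ)(1−ρ^(K+1))]
Numerator: 2.6306·(1 − 4·18.203432 + 3·47.885536) = 188.988266
Denominator: (-1.6306)·(-46.885536) = 76.450497
L = 188.988266/76.450497 = 2.4720

Final: 2.4720


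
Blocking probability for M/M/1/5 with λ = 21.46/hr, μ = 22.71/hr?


ρ = λ/μ = 21.46/22.71 = 0.9450
P_K = (1−ρ)ρ^K/(1−ρ^(K+1)) = (0.05504·0.753465)/(1 − 0.711993)
= 0.041472/0.288007 = 0.143997

Final: 0.143997


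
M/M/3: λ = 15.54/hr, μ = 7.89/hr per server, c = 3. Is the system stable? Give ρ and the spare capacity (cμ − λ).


Total capacity cμ = 3·7.89 = 23.67/hr
ρ = λ/(cμ) = 15.54/23.67 = 0.6565
Stable ⇔ ρ < 1: YES
Spare capacity = cμ − λ = 23.67 − 15.54 = 8.13/hr

Final: ρ = 0.6565; stable; margin = 8.13/hr


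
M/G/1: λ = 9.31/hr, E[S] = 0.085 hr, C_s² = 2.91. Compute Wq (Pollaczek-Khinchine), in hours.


ρ = λ·E[S] = 9.31·0.085 = 0.7914
E[S²] = E[S]²(1+C_s²) = 0.085²·(1+2.91) = 0.028250
Wq = λ·E[S²]/(2(1−ρ)) = 9.31·0.028250/(2·0.2086) = 0.63025 hr

Final: 0.63025 hr


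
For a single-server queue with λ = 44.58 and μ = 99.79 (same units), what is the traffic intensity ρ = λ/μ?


ρ = λ/μ = 44.58/99.79 = 0.4467

Final: 0.4467


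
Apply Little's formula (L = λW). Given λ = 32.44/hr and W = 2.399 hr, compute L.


L = λW = 32.44·2.399 = 77.8236

Final: 77.8236


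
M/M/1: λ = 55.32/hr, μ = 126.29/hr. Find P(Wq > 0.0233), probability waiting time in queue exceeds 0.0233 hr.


ρ = 55.32/126.29 = 0.4380
P(Wq > t) = ρ·e^{−(μ−λ)t} = 0.4380·e^{−1.6536}
= 0.4380·0.191360 = 0.083823

Final: 0.083823


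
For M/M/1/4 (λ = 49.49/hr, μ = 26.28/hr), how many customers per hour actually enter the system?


ρ = 1.8832; P_K = (1−ρ)ρ^4/(1−ρ^5) = 0.489658
λ_eff = λ(1 − P_K) = 49.49·(1 − 0.489658) = 49.49·0.510342 = 25.2568 /hr

Final: 25.2568 /hr


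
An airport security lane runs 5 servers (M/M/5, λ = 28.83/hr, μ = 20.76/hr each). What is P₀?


a = λ/μ = 28.83/20.76 = 1.3887; ρ = a/c = 0.2777
Σ_{k=0}^{4} a^k/k! (terms k=0..4) = 1.00000 + 1.38873 + 0.96428 + 0.44638 + 0.15497 = 3.95436
Tail: a^5/(5!(1−ρ)) = 5.16519/(120·0.7223) = 0.05960
P₀ = 1/(3.95436 + 0.05960) = 1/4.01396 = 0.249131

Final: 0.249131


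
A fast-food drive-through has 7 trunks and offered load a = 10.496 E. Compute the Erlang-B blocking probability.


B(c,a) = (a^c/c!) / Σ_{k=0}^{c} a^k/k!
a^7/7! = 2784.429445
Σ terms (k=0..7): 1.00000 + 10.49600 + 55.08301 + 192.71708 + 505.68963 + 1061.54367 + 1856.99372 + 2784.42945 = 6467.952557
B = 2784.429445/6467.952557 = 0.430496

Final: 0.430496


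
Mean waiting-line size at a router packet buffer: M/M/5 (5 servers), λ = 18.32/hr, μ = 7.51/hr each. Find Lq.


a = λ/μ = 2.4394; ρ = a/5 = 0.4879
P₀ = 0.085359
Lq = P₀·a^c·ρ / (c!·(1−ρ)²) = 0.085359·86.38288·0.4879/(120·0.26226)
= 0.11431

Final: 0.11431


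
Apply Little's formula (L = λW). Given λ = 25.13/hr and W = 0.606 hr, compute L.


L = λW = 25.13·0.606 = 15.2288

Final: 15.2288


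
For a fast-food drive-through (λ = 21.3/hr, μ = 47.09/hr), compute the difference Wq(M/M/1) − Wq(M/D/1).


ρ = 21.3/47.09 = 0.4523
Wq(M/M/1) = ρ/(μ−λ) = 0.4523/25.79 = 0.01754 hr
Wq(M/D/1) = ρ/(2(μ−λ)) = 0.008769 hr
Savings = 0.01754 − 0.008769 = 0.008769 hr

Final: 0.008769 hr


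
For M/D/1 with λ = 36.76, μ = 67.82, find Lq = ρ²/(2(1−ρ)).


ρ = 36.76/67.82 = 0.5420
M/D/1: Lq = ρ²/(2(1−ρ)) = 0.2938/(2·0.4580) = 0.32075

Final: 0.32075


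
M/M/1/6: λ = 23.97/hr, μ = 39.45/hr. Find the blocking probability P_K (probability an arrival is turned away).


ρ = λ/μ = 23.97/39.45 = 0.6076
P_K = (1−ρ)ρ^K/(1−ρ^(K+1)) = (0.3924·0.050318)/(1 − 0.030574)
= 0.019745/0.969426 = 0.020367

Final: 0.020367


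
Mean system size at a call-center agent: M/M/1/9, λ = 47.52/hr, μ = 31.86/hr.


ρ = 47.52/31.86 = 1.4915
L = ρ[1 − (K+1)ρ^K + Kρ^(K+1)] / [(1−ρ)(1−ρ^(K+1))]
Numerator: 1.4915·(1 − 10·36.532210 + 9·54.488720) = 188.046126
Denominator: (-0.4915)·(-53.488720) = 26.291066
L = 188.046126/26.291066 = 7.1525

Final: 7.1525


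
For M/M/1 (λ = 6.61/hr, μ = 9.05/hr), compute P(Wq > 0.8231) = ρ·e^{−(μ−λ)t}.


ρ = 6.61/9.05 = 0.7304
P(Wq > t) = ρ·e^{−(μ−λ)t} = 0.7304·e^{−2.0084}
= 0.7304·0.134208 = 0.098024

Final: 0.098024


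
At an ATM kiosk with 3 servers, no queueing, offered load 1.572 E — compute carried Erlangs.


B(3,1.572) = 0.145330 (Erlang-B)
Carried load = a(1 − B) = 1.572·(1 − 0.145330) = 1.572·0.854670 = 1.3435 E

Final: 1.3435 Erlangs


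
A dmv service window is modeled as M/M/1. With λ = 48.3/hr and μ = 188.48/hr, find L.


ρ = λ/μ = 48.3/188.48 = 0.2563
L = ρ/(1−ρ) = 0.2563/(1 − 0.2563) = 0.2563/0.7437 = 0.3446

Final: 0.3446


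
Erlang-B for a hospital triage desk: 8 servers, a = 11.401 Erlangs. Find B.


B(c,a) = (a^c/c!) / Σ_{k=0}^{c} a^k/k!
a^8/8! = 7079.833462
Σ terms (k=0..8): 1.00000 + 11.40100 + 64.99140 + 246.98899 + 703.98036 + 1605.21601 + 3050.17795 + 4967.86841 + 7079.83346 = 17731.457572
B = 7079.833462/17731.457572 = 0.399281

Final: 0.399281


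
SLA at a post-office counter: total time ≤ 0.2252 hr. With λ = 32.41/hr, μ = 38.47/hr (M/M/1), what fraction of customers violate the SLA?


W ~ Exponential(μ−λ) for M/M/1.
μ − λ = 38.47 − 32.41 = 6.0600
P(W > t) = e^{−(μ−λ)t} = e^{−1.3647} = 0.255454

Final: 0.255454


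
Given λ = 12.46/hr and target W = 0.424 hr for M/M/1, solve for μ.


W = 1/(μ−λ) ⇒ μ − λ = 1/W = 1/0.424 = 2.3585
μ = λ + 1/W = 12.46 + 2.3585 = 14.8185 per hr

Final: 14.8185 /hr


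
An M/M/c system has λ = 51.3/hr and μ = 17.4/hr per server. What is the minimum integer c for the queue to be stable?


Stability requires cμ > λ ⇔ c > λ/μ.
λ/μ = 51.3/17.4 = 2.9483
Minimum integer c = ⌊2.9483⌋ + 1 = 3
Check: 3·17.4 = 52.20 > 51.3, while 2·17.4 = 34.80 ≤ 51.3

Final: 3 servers


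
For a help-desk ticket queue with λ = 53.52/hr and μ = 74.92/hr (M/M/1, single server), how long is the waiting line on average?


ρ = 53.52/74.92 = 0.7144
Lq = ρ²/(1−ρ) = 0.5103/0.2856 = 1.7866

Final: 1.7866


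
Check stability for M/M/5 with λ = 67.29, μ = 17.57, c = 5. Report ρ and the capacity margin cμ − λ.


Total capacity cμ = 5·17.57 = 87.85/hr
ρ = λ/(cμ) = 67.29/87.85 = 0.7660
Stable ⇔ ρ < 1: YES
Spare capacity = cμ − λ = 87.85 − 67.29 = 20.56/hr

Final: ρ = 0.7660; stable; margin = 20.56/hr


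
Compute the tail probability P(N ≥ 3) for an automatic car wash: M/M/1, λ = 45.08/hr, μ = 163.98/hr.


ρ = 45.08/163.98 = 0.2749
P(N ≥ n) = ρ^n = 0.2749^3 = 0.020777

Final: 0.020777


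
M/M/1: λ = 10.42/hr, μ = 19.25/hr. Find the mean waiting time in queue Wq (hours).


ρ = 10.42/19.25 = 0.5413
Wq = ρ/(μ−λ) = 0.5413/(19.25 − 10.42) = 0.5413/8.83 = 0.06130 hr

Final: 0.06130 hr


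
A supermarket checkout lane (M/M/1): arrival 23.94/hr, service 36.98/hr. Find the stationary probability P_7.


ρ = 23.94/36.98 = 0.6474
P_n = (1−ρ)·ρ^n = (1 − 0.6474)·0.6474^7 = 0.3526·0.047654 = 0.016804

Final: 0.016804


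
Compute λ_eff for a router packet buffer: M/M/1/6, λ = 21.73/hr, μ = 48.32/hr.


ρ = 0.4497; P_K = (1−ρ)ρ^6/(1−ρ^7) = 0.004569
λ_eff = λ(1 − P_K) = 21.73·(1 − 0.004569) = 21.73·0.995431 = 21.6307 /hr

Final: 21.6307 /hr


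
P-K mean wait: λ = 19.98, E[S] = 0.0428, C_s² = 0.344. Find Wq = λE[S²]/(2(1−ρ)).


ρ = λ·E[S] = 19.98·0.0428 = 0.8551
E[S²] = E[S]²(1+C_s²) = 0.0428²·(1+0.344) = 0.002462
Wq = λ·E[S²]/(2(1−ρ)) = 19.98·0.002462/(2·0.1449) = 0.16979 hr

Final: 0.16979 hr


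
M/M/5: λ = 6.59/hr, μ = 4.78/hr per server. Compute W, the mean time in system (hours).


a = 1.3787; ρ = 0.2757; P₀ = 0.251662
Lq = P₀·a^c·ρ/(c!(1−ρ)²) = 0.005491
Wq = Lq/λ = 0.005491/6.59 = 0.0008332 hr
W = Wq + 1/μ = 0.0008332 + 0.20921 = 0.21004 hr

Final: 0.21004 hr


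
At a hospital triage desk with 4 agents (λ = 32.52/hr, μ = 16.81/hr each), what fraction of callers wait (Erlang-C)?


a = λ/μ = 1.9346; ρ = a/4 = 0.4836
P₀ = 0.140002 (from M/M/c formula)
C(c,a) = [a^c/(c!(1−ρ))]·P₀ = [14.00655/(24·0.5164)]·0.140002
= 1.13023·0.140002 = 0.158235

Final: 0.158235


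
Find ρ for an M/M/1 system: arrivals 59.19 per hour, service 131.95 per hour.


ρ = λ/μ = 59.19/131.95 = 0.4486

Final: 0.4486


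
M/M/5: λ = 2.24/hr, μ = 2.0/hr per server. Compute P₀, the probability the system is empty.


a = λ/μ = 2.24/2.0 = 1.1200; ρ = a/c = 0.2240
Σ_{k=0}^{4} a^k/k! (terms k=0..4) = 1.00000 + 1.12000 + 0.62720 + 0.23415 + 0.06556 = 3.04692
Tail: a^5/(5!(1−ρ)) = 1.76234/(120·0.7760) = 0.01893
P₀ = 1/(3.04692 + 0.01893) = 1/3.06584 = 0.326175

Final: 0.326175


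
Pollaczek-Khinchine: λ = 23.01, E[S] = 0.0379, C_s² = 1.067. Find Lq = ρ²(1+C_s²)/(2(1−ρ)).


ρ = λ·E[S] = 23.01·0.0379 = 0.8721
Lq = ρ²(1+C_s²)/(2(1−ρ)) = 0.7605·(1+1.067)/(2·0.1279)
= 0.7605·2.0670/0.2558 = 6.14441

Final: 6.14441


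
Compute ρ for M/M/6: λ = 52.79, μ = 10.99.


ρ = λ/(cμ) = 52.79/(6·10.99) = 52.79/65.94 = 0.8006

Final: 0.8006


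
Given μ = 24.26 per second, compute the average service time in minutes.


Mean service time = 1/μ = 1/24.26 second = 0.04122 second
In minutes: 0.04122 × 0.0166667 = 0.0006870 min

Final: 0.0006870 min


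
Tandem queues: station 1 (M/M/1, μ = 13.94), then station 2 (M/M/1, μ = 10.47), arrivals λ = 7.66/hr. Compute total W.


Each node sees arrival rate λ = 7.66/hr (tandem ⇒ throughput preserved).
W₁ = 1/(μ₁−λ) = 1/(13.94−7.66) = 0.15924 hr
W₂ = 1/(μ₂−λ) = 1/(10.47−7.66) = 0.35587 hr
W_total = W₁ + W₂ = 0.15924 + 0.35587 = 0.51511 hr

Final: 0.51511 hr


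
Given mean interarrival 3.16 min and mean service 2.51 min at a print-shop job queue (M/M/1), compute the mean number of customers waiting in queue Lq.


λ = 60/3.16 = 18.9873 /hr
μ = 60/2.51 = 23.9044 /hr
ρ = λ/μ = 18.9873/23.9044 = 0.7943
Lq = ρ²/(1−ρ) = 0.6309/0.2057 = 3.0672

Final: 3.0672


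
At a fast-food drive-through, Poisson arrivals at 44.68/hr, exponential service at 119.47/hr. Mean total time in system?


W = 1/(μ−λ) = 1/(119.47 − 44.68) = 1/74.79 = 0.01337 hr

Final: 0.01337 hr


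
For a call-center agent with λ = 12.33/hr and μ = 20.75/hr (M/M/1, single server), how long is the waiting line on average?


ρ = 12.33/20.75 = 0.5942
Lq = ρ²/(1−ρ) = 0.3531/0.4058 = 0.8702

Final: 0.8702


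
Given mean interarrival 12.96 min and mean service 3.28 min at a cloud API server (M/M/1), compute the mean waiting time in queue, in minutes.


λ = 60/12.96 = 4.6296 /hr
μ = 60/3.28 = 18.2927 /hr
ρ = λ/μ = 4.6296/18.2927 = 0.2531
Wq = ρ/(μ−λ) = 0.2531/(18.2927−4.6296) = 0.01852 hr
In minutes: 0.01852·60 = 1.111 min

Final: 1.111 min


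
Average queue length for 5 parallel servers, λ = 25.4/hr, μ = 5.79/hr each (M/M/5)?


a = λ/μ = 4.3869; ρ = a/5 = 0.8774
P₀ = 0.006455
Lq = P₀·a^c·ρ / (c!·(1−ρ)²) = 0.006455·1624.70967·0.8774/(120·0.01504)
= 5.09923

Final: 5.09923


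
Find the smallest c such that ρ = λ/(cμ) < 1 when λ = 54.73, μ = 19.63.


Stability requires cμ > λ ⇔ c > λ/μ.
λ/μ = 54.73/19.63 = 2.7881
Minimum integer c = ⌊2.7881⌋ + 1 = 3
Check: 3·19.63 = 58.89 > 54.73, while 2·19.63 = 39.26 ≤ 54.73

Final: 3 servers


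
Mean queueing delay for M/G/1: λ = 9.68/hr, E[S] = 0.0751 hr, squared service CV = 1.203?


ρ = λ·E[S] = 9.68·0.0751 = 0.7270
E[S²] = E[S]²(1+C_s²) = 0.0751²·(1+1.203) = 0.012425
Wq = λ·E[S²]/(2(1−ρ)) = 9.68·0.012425/(2·0.2730) = 0.22026 hr

Final: 0.22026 hr


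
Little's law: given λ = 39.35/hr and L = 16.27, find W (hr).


W = L/λ = 16.27/39.35 = 0.4135 hr

Final: 0.4135 hr


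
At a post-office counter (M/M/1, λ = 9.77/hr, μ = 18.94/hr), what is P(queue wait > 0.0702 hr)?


ρ = 9.77/18.94 = 0.5158
P(Wq > t) = ρ·e^{−(μ−λ)t} = 0.5158·e^{−0.6437}
= 0.5158·0.525327 = 0.270985

Final: 0.270985


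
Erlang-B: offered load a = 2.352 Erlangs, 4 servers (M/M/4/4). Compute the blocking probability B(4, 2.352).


B(c,a) = (a^c/c!) / Σ_{k=0}^{c} a^k/k!
a^4/4! = 1.275082
Σ terms (k=0..4): 1.00000 + 2.35200 + 2.76595 + 2.16851 + 1.27508 = 9.561540
B = 1.275082/9.561540 = 0.133355

Final: 0.133355


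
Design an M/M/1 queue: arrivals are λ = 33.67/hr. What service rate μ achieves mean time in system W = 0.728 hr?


W = 1/(μ−λ) ⇒ μ − λ = 1/W = 1/0.728 = 1.3736
μ = λ + 1/W = 33.67 + 1.3736 = 35.0436 per hr

Final: 35.0436 /hr


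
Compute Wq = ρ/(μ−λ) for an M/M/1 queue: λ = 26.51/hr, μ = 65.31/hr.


ρ = 26.51/65.31 = 0.4059
Wq = ρ/(μ−λ) = 0.4059/(65.31 − 26.51) = 0.4059/38.80 = 0.01046 hr

Final: 0.01046 hr


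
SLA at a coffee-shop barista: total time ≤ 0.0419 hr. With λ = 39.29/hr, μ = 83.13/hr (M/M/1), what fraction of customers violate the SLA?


W ~ Exponential(μ−λ) for M/M/1.
μ − λ = 83.13 − 39.29 = 43.8400
P(W > t) = e^{−(μ−λ)t} = e^{−1.8369} = 0.159311

Final: 0.159311


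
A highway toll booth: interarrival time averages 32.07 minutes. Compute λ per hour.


λ = 1/(interarrival time) in consistent units.
1 hour = 60 min, so λ = 60/32.07 = 1.8709 per hour

Final: 1.8709 /hr


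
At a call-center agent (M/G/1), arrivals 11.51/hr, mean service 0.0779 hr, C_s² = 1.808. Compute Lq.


ρ = λ·E[S] = 11.51·0.0779 = 0.8966
Lq = ρ²(1+C_s²)/(2(1−ρ)) = 0.8039·(1+1.808)/(2·0.1034)
= 0.8039·2.8080/0.2067 = 10.91928

Final: 10.91928


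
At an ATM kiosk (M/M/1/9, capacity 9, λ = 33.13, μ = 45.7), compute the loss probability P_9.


ρ = λ/μ = 33.13/45.7 = 0.7249
P_K = (1−ρ)ρ^K/(1−ρ^(K+1)) = (0.2751·0.055303)/(1 − 0.040092)
= 0.015211/0.959908 = 0.015847

Final: 0.015847


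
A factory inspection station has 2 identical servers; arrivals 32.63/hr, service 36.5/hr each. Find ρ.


ρ = λ/(cμ) = 32.63/(2·36.5) = 32.63/73.00 = 0.4470

Final: 0.4470


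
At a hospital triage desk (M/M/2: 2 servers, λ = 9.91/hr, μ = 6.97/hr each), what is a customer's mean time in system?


a = 1.4218; ρ = 0.7109; P₀ = 0.168973
Lq = P₀·a^c·ρ/(c!(1−ρ)²) = 1.45276
Wq = Lq/λ = 1.45276/9.91 = 0.14660 hr
W = Wq + 1/μ = 0.14660 + 0.14347 = 0.29007 hr

Final: 0.29007 hr


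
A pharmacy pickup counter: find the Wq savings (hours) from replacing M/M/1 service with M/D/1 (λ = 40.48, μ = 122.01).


ρ = 40.48/122.01 = 0.3318
Wq(M/M/1) = ρ/(μ−λ) = 0.3318/81.53 = 0.004069 hr
Wq(M/D/1) = ρ/(2(μ−λ)) = 0.002035 hr
Savings = 0.004069 − 0.002035 = 0.002035 hr

Final: 0.002035 hr


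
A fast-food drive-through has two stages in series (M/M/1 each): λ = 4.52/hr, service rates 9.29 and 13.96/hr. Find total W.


Each node sees arrival rate λ = 4.52/hr (tandem ⇒ throughput preserved).
W₁ = 1/(μ₁−λ) = 1/(9.29−4.52) = 0.20964 hr
W₂ = 1/(μ₂−λ) = 1/(13.96−4.52) = 0.10593 hr
W_total = W₁ + W₂ = 0.20964 + 0.10593 = 0.31558 hr

Final: 0.31558 hr


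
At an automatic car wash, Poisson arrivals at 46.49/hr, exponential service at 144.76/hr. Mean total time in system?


W = 1/(μ−λ) = 1/(144.76 − 46.49) = 1/98.27 = 0.01018 hr

Final: 0.01018 hr


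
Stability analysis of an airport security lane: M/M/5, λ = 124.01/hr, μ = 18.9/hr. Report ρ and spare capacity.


Total capacity cμ = 5·18.9 = 94.50/hr
ρ = λ/(cμ) = 124.01/94.50 = 1.3123
Stable ⇔ ρ < 1: NO
Spare capacity = cμ − λ = 94.50 − 124.01 = -29.51/hr

Final: ρ = 1.3123; unstable; margin = -29.51/hr


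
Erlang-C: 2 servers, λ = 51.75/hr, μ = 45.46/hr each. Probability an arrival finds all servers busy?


a = λ/μ = 1.1384; ρ = a/2 = 0.5692
P₀ = 0.274550 (from M/M/c formula)
C(c,a) = [a^c/(c!(1−ρ))]·P₀ = [1.29587/(2·0.4308)]·0.274550
= 1.50396·0.274550 = 0.412913

Final: 0.412913


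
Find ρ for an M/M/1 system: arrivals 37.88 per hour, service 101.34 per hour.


ρ = λ/μ = 37.88/101.34 = 0.3738

Final: 0.3738


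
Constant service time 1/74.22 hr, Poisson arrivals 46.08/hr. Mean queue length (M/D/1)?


ρ = 46.08/74.22 = 0.6209
M/D/1: Lq = ρ²/(2(1−ρ)) = 0.3855/(2·0.3791) = 0.50833

Final: 0.50833


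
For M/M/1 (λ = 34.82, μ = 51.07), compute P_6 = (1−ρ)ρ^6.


ρ = 34.82/51.07 = 0.6818
P_n = (1−ρ)·ρ^n = (1 − 0.6818)·0.6818^6 = 0.3182·0.100456 = 0.031964

Final: 0.031964


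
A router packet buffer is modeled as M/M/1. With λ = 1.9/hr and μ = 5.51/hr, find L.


ρ = λ/μ = 1.9/5.51 = 0.3448
L = ρ/(1−ρ) = 0.3448/(1 − 0.3448) = 0.3448/0.6552 = 0.5263

Final: 0.5263


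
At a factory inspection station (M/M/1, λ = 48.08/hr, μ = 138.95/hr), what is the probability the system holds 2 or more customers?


ρ = 48.08/138.95 = 0.3460
P(N ≥ n) = ρ^n = 0.3460^2 = 0.119732

Final: 0.119732


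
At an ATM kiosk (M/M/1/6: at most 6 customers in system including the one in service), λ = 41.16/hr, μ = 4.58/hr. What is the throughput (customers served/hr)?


ρ = 8.9869; P_K = (1−ρ)ρ^6/(1−ρ^7) = 0.888727
λ_eff = λ(1 − P_K) = 41.16·(1 − 0.888727) = 41.16·0.111273 = 4.5800 /hr

Final: 4.5800 /hr


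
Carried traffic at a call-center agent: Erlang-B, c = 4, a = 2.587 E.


B(4,2.587) = 0.159713 (Erlang-B)
Carried load = a(1 − B) = 2.587·(1 − 0.159713) = 2.587·0.840287 = 2.1738 E

Final: 2.1738 Erlangs


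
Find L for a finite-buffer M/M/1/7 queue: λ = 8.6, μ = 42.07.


ρ = 8.6/42.07 = 0.2044
L = ρ[1 − (K+1)ρ^K + Kρ^(K+1)] / [(1−ρ)(1−ρ^(K+1))]
Numerator: 0.2044·(1 − 8·0.00001492 + 7·0.000003049) = 0.204401
Denominator: (0.7956)·(0.999997) = 0.795576
L = 0.204401/0.795576 = 0.2569

Final: 0.2569


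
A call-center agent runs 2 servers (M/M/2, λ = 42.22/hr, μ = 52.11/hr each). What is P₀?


a = λ/μ = 42.22/52.11 = 0.8102; ρ = a/c = 0.4051
Σ_{k=0}^{1} a^k/k! (terms k=0..1) = 1.00000 + 0.81021 = 1.81021
Tail: a^2/(2!(1−ρ)) = 0.65644/(2·0.5949) = 0.55173
P₀ = 1/(1.81021 + 0.55173) = 1/2.36194 = 0.423382

Final: 0.423382


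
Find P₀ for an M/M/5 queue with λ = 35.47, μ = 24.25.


a = λ/μ = 35.47/24.25 = 1.4627; ρ = a/c = 0.2925
Σ_{k=0}^{4} a^k/k! (terms k=0..4) = 1.00000 + 1.46268 + 1.06972 + 0.52155 + 0.19072 = 4.24466
Tail: a^5/(5!(1−ρ)) = 6.69495/(120·0.7075) = 0.07886
P₀ = 1/(4.24466 + 0.07886) = 1/4.32353 = 0.231293

Final: 0.231293


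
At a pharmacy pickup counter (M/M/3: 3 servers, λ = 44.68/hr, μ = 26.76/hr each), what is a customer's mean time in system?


a = 1.6697; ρ = 0.5566; P₀ = 0.172030
Lq = P₀·a^c·ρ/(c!(1−ρ)²) = 0.37771
Wq = Lq/λ = 0.37771/44.68 = 0.008454 hr
W = Wq + 1/μ = 0.008454 + 0.03737 = 0.04582 hr

Final: 0.04582 hr


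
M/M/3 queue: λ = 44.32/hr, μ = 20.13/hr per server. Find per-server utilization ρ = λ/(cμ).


ρ = λ/(cμ) = 44.32/(3·20.13) = 44.32/60.39 = 0.7339

Final: 0.7339


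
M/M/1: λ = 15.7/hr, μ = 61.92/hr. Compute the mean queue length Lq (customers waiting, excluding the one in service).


ρ = 15.7/61.92 = 0.2536
Lq = ρ²/(1−ρ) = 0.06429/0.7464 = 0.08613

Final: 0.08613


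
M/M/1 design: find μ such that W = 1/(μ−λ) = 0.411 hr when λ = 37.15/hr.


W = 1/(μ−λ) ⇒ μ − λ = 1/W = 1/0.411 = 2.4331
μ = λ + 1/W = 37.15 + 2.4331 = 39.5831 per hr

Final: 39.5831 /hr


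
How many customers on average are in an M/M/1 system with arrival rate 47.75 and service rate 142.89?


ρ = λ/μ = 47.75/142.89 = 0.3342
L = ρ/(1−ρ) = 0.3342/(1 − 0.3342) = 0.3342/0.6658 = 0.5019

Final: 0.5019


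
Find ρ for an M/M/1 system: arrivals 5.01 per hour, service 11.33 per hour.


ρ = λ/μ = 5.01/11.33 = 0.4422

Final: 0.4422


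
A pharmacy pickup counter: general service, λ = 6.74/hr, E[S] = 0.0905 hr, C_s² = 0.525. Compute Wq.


ρ = λ·E[S] = 6.74·0.0905 = 0.6100
E[S²] = E[S]²(1+C_s²) = 0.0905²·(1+0.525) = 0.012490
Wq = λ·E[S²]/(2(1−ρ)) = 6.74·0.012490/(2·0.3900) = 0.10792 hr

Final: 0.10792 hr
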